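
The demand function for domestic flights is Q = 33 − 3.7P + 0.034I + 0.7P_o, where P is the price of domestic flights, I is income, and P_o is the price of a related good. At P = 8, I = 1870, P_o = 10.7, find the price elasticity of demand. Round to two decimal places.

Substituting, Q = 33 − 3.7(8) + 0.034(1870) + 0.7(10.7) = 33 − 29.6 + 63.58 + 7.49 = 74.47.
∂Q/∂P = −3.7, so E_p = (−3.7)·(8/74.47) ≈ -0.40.
|E_p| < 1: demand is inelastic.

-0.40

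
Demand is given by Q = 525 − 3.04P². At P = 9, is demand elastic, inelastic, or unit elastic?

elastic

At P = 9, Q = 278.76.
dQ/dP = −2·3.04·P = −54.72.
Point elasticity E = (dQ/dP)·(P/Q) = -54.72 × 9/278.76 ≈ -1.767.
|E| ≈ 1.767 > 1, so demand is elastic.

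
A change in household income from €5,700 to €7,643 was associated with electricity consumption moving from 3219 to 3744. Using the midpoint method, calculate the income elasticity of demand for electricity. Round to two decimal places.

0.52

%ΔQ = (3744 − 3219)/[(3219+3744)/2] = 525/3481.5 ≈ 0.1508.
%ΔM = (7,643 − 5,700)/[(5,700+7,643)/2] = 1943/6671.5 ≈ 0.2912.
E_I = %ΔQ/%ΔM ≈ 0.52.
E_I ∈ (0,1): normal good (necessity).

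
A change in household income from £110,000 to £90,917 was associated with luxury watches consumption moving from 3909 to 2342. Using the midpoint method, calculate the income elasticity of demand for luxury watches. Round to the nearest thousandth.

%ΔQ = (2342 − 3909)/[(3909+2342)/2] = -1567/3125.5 ≈ -0.5014.
%ΔI = (90,917 − 110,000)/[(110,000+90,917)/2] = -19083/100458.5 ≈ -0.1900.
E_I = %ΔQ/%ΔI ≈ 2.639.
E_I > 1: normal good (luxury).

2.639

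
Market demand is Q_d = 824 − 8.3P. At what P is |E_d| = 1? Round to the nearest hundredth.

For linear demand Q_d = a − bP, E = −bP/(a − bP). |E| = 1 ⇒ bP = a − bP ⇒ P = a/(2b).
P = 824/(2·8.3) ≈ 49.64.

49.64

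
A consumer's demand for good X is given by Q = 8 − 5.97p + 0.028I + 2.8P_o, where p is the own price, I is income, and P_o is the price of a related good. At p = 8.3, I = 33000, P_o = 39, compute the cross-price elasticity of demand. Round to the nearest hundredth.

0.11

Evaluating quantity at (p, I, P_o) gives Q = 8 − 5.97(8.3) + 0.028(33000) + 2.8(39) = 8 − 49.551 + 924 + 109.2 = 991.649.
∂Q/∂P_o = +2.8, so E_xy = 2.8·(39/991.649) ≈ 0.11.
E_xy > 0: the goods are substitutes.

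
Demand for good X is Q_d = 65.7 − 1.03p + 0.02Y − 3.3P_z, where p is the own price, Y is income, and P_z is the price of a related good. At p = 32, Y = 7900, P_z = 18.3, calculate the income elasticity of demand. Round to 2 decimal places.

1.21

First evaluate Q_d: 65.7 − 1.03(32) + 0.02(7900) − 3.3(18.3) = 65.7 − 32.96 + 158 − 60.39 = 130.35.
∂Q_d/∂Y = +0.02, so E_I = 0.02·(7900/130.35) ≈ 1.21.
E_I > 1: normal good (luxury).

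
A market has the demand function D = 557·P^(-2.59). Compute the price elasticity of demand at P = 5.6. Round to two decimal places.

-2.59

For a Cobb–Douglas (constant-elasticity) form D = A·P^α·…, the elasticity with respect to P equals the exponent α at every point.
Here the exponent on P is -2.59, so the price elasticity of demand is -2.59.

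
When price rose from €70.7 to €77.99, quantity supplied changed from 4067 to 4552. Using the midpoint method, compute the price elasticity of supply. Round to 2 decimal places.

%ΔQ = (4552 − 4067)/[(4067 + 4552)/2] = 485/4309.5 ≈ 0.1125.
%ΔP = (77.99 − 70.7)/[(70.7 + 77.99)/2] = 7.29/74.345 ≈ 0.0981.
Arc elasticity E = %ΔQ/%ΔP ≈ 0.1125/0.0981 ≈ 1.15.
|E| > 1: supply is elastic over this range.

1.15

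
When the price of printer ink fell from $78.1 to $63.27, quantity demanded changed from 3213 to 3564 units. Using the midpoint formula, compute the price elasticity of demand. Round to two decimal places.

%Δq = (3564 − 3213)/[(3213 + 3564)/2] = 351/3388.5 ≈ 0.1036.
%Δp = (63.27 − 78.1)/[(78.1 + 63.27)/2] = -14.83/70.685 ≈ -0.2098.
Arc elasticity E = %Δq/%Δp ≈ 0.1036/-0.2098 ≈ -0.49.
|E| < 1: demand is inelastic over this range.

-0.49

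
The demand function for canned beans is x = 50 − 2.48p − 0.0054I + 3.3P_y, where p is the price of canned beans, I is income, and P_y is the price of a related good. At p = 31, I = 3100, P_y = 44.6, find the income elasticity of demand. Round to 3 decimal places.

-0.162

Evaluating quantity at (p, I, P_y) gives x = 50 − 2.48(31) − 0.0054(3100) + 3.3(44.6) = 50 − 76.88 − 16.74 + 147.18 = 103.56.
∂x/∂I = −0.0054, so E_I = -0.0054·(3100/103.56) ≈ -0.162.
E_I < 0: inferior good.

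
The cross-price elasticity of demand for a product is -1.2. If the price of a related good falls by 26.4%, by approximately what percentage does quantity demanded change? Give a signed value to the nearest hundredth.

31.68

%ΔQ ≈ E × %ΔP_y = (-1.2) × (-26.4%) = 31.68%.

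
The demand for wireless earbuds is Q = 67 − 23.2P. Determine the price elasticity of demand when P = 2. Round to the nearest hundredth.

At P = 2, Q = 20.6.
dQ/dP = −23.2.
Point elasticity E = (dQ/dP)·(P/Q) = -23.2 × 2/20.6 ≈ -2.25.
|E| > 1, so demand is elastic at this price.

-2.25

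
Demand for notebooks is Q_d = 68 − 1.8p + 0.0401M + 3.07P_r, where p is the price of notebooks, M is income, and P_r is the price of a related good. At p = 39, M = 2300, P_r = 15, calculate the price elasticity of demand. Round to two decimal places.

At the given point, Q_d = 68 − 1.8(39) + 0.0401(2300) + 3.07(15) = 68 − 70.2 + 92.23 + 46.05 = 136.08.
∂Q_d/∂p = −1.8, so E_p = (−1.8)·(39/136.08) ≈ -0.52.
|E_p| < 1: demand is inelastic.

-0.52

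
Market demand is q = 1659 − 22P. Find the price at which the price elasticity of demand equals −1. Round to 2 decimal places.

For linear demand q = a − bP, E = −bP/(a − bP). |E| = 1 ⇒ bP = a − bP ⇒ P = a/(2b).
P = 1659/(2·22) ≈ 37.70.

37.70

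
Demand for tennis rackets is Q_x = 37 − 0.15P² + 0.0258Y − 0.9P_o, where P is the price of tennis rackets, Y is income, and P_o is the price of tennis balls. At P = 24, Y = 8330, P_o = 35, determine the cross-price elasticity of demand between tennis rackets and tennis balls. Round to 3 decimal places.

At the given point, Q_x = 37 − 0.15(24)² + 0.0258(8330) − 0.9(35) = 37 − 86.4 + 214.914 − 31.5 = 134.014.
∂Q_x/∂P_o = −0.9, so E_xy = -0.9·(35/134.014) ≈ -0.235.
E_xy < 0: the goods are complements.

-0.235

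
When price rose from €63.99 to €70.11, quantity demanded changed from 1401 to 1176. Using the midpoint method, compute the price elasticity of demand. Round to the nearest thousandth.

-1.913

%ΔQ = (1176 − 1401)/[(1401 + 1176)/2] = -225/1288.5 ≈ -0.1746.
%Δp = (70.11 − 63.99)/[(63.99 + 70.11)/2] = 6.12/67.05 ≈ 0.0913.
Arc elasticity E = %ΔQ/%Δp ≈ -0.1746/0.0913 ≈ -1.913.
|E| > 1: demand is elastic over this range.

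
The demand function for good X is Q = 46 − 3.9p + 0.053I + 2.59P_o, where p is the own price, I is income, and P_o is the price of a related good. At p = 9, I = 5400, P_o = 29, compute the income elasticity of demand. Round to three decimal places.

Evaluating quantity at (p, I, P_o) gives Q = 46 − 3.9(9) + 0.053(5400) + 2.59(29) = 46 − 35.1 + 286.2 + 75.11 = 372.21.
∂Q/∂I = +0.053, so E_I = 0.053·(5400/372.21) ≈ 0.769.
E_I ∈ (0,1): normal good (necessity).

0.769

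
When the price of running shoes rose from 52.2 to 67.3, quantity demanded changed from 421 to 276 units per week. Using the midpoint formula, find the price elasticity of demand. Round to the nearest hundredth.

%Δq = (276 − 421)/[(421 + 276)/2] = -145/348.5 ≈ -0.4161.
%Δp = (67.3 − 52.2)/[(52.2 + 67.3)/2] = 15.1/59.75 ≈ 0.2527.
Arc elasticity E = %Δq/%Δp ≈ -0.4161/0.2527 ≈ -1.65.
|E| > 1: demand is elastic over this range.

-1.65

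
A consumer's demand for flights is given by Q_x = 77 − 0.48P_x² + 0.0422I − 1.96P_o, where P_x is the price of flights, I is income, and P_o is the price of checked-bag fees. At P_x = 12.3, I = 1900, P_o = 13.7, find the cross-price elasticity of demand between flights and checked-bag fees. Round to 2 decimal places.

First evaluate Q_x: 77 − 0.48(12.3)² + 0.0422(1900) − 1.96(13.7) = 77 − 72.6192 + 80.18 − 26.852 = 57.7088.
∂Q_x/∂P_o = −1.96, so E_xy = -1.96·(13.7/57.7088) ≈ -0.47.
E_xy < 0: the goods are complements.

-0.47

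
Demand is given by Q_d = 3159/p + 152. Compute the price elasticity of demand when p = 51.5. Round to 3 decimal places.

At p = 51.5, Q_d = 213.3398.
dQ_d/dp = −3159/p² = −1.1911.
Point elasticity E = (dQ_d/dp)·(p/Q_d) = -1.1911 × 51.5/213.3398 ≈ -0.288.
|E| < 1, so demand is inelastic at this price.

-0.288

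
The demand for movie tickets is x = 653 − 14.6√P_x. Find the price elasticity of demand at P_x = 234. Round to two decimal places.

-0.26

At P_x = 234, x = 429.6629.
dx/dP_x = −14.6/(2√P_x) = −14.6/(2·15.2971).
Point elasticity E = (dx/dP_x)·(P_x/x) = -0.4772 × 234/429.6629 ≈ -0.26.
|E| < 1, so demand is inelastic at this price.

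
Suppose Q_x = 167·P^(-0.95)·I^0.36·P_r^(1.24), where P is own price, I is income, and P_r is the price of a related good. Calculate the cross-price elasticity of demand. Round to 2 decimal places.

1.24

For a Cobb–Douglas (constant-elasticity) form Q_x = A·P_r^α·…, the elasticity with respect to P_r equals the exponent α at every point.
Here the exponent on P_r is 1.24, so the cross-price elasticity of demand is 1.24.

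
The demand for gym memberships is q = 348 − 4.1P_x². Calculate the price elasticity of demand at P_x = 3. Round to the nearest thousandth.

-0.237

At P_x = 3, q = 311.1.
dq/dP_x = −2·4.1·P_x = −24.6.
Point elasticity E = (dq/dP_x)·(P_x/q) = -24.6 × 3/311.1 ≈ -0.237.
|E| < 1, so demand is inelastic at this price.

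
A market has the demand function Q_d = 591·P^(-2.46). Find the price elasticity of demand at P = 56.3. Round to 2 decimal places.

For a Cobb–Douglas (constant-elasticity) form Q_d = A·P^α·…, the elasticity with respect to P equals the exponent α at every point.
Here the exponent on P is -2.46, so the price elasticity of demand is -2.46.

-2.46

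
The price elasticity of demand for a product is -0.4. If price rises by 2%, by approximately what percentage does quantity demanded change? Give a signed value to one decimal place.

-0.8

%ΔQ ≈ E × %ΔP = (-0.4) × (2%) = -0.8%.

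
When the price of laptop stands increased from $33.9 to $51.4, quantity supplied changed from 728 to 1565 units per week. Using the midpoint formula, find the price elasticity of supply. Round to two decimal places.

%ΔQ = (1565 − 728)/[(728 + 1565)/2] = 837/1146.5 ≈ 0.7300.
%ΔP = (51.4 − 33.9)/[(33.9 + 51.4)/2] = 17.5/42.65 ≈ 0.4103.
Arc elasticity E = %ΔQ/%ΔP ≈ 0.7300/0.4103 ≈ 1.78.
|E| > 1: supply is elastic over this range.

1.78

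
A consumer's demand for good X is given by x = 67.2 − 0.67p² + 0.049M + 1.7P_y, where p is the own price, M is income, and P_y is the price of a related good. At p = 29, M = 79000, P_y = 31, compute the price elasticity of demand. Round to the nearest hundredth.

At the given point, x = 67.2 − 0.67(29)² + 0.049(79000) + 1.7(31) = 67.2 − 563.47 + 3871 + 52.7 = 3427.43.
∂x/∂p = −2·0.67·p = -38.86, so E_p = -38.86·(29/3427.43) ≈ -0.33.
|E_p| < 1: demand is inelastic.

-0.33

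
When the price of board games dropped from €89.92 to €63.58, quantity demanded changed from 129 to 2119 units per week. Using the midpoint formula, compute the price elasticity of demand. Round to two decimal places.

%Δq = (2119 − 129)/[(129 + 2119)/2] = 1990/1124 ≈ 1.7705.
%ΔP = (63.58 − 89.92)/[(89.92 + 63.58)/2] = -26.34/76.75 ≈ -0.3432.
Arc elasticity E = %Δq/%ΔP ≈ 1.7705/-0.3432 ≈ -5.16.
|E| > 1: demand is elastic over this range.

-5.16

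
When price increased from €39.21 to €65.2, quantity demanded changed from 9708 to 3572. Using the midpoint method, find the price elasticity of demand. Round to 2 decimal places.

%Δq = (3572 − 9708)/[(9708 + 3572)/2] = -6136/6640 ≈ -0.9241.
%Δp = (65.2 − 39.21)/[(39.21 + 65.2)/2] = 25.99/52.205 ≈ 0.4978.
Arc elasticity E = %Δq/%Δp ≈ -0.9241/0.4978 ≈ -1.86.
|E| > 1: demand is elastic over this range.

-1.86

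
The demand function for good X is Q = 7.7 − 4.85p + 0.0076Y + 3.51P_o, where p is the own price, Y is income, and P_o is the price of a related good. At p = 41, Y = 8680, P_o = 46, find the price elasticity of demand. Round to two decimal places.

First evaluate Q: 7.7 − 4.85(41) + 0.0076(8680) + 3.51(46) = 7.7 − 198.85 + 65.968 + 161.46 = 36.278.
∂Q/∂p = −4.85, so E_p = (−4.85)·(41/36.278) ≈ -5.48.
|E_p| > 1: demand is elastic.

-5.48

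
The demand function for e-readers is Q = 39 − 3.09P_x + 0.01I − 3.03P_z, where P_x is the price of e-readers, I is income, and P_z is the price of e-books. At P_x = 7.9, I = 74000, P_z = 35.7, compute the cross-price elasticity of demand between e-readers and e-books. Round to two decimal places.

Evaluating quantity at (P_x, I, P_z) gives Q = 39 − 3.09(7.9) + 0.01(74000) − 3.03(35.7) = 39 − 24.411 + 740 − 108.171 = 646.418.
∂Q/∂P_z = −3.03, so E_xy = -3.03·(35.7/646.418) ≈ -0.17.
E_xy < 0: the goods are complements.

-0.17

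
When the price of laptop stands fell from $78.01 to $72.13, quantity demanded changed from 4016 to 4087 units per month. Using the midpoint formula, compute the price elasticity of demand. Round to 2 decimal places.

-0.22

%Δq = (4087 − 4016)/[(4016 + 4087)/2] = 71/4051.5 ≈ 0.0175.
%Δp = (72.13 − 78.01)/[(78.01 + 72.13)/2] = -5.88/75.07 ≈ -0.0783.
Arc elasticity E = %Δq/%Δp ≈ 0.0175/-0.0783 ≈ -0.22.
|E| < 1: demand is inelastic over this range.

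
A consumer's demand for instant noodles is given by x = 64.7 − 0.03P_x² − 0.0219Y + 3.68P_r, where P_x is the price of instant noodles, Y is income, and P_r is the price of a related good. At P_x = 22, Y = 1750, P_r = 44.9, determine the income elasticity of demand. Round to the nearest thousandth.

-0.216

First evaluate x: 64.7 − 0.03(22)² − 0.0219(1750) + 3.68(44.9) = 64.7 − 14.52 − 38.325 + 165.232 = 177.087.
∂x/∂Y = −0.0219, so E_I = -0.0219·(1750/177.087) ≈ -0.216.
E_I < 0: inferior good.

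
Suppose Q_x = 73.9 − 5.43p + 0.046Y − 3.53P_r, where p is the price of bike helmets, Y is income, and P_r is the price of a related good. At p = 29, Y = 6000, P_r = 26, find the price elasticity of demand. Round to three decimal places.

Evaluating quantity at (p, Y, P_r) gives Q_x = 73.9 − 5.43(29) + 0.046(6000) − 3.53(26) = 73.9 − 157.47 + 276 − 91.78 = 100.65.
∂Q_x/∂p = −5.43, so E_p = (−5.43)·(29/100.65) ≈ -1.565.
|E_p| > 1: demand is elastic.

-1.565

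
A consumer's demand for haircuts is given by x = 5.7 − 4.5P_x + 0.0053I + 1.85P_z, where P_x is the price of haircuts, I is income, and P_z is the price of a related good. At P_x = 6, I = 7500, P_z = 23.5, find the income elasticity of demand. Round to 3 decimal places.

0.642

At the given point, x = 5.7 − 4.5(6) + 0.0053(7500) + 1.85(23.5) = 5.7 − 27 + 39.75 + 43.475 = 61.925.
∂x/∂I = +0.0053, so E_I = 0.0053·(7500/61.925) ≈ 0.642.
E_I ∈ (0,1): normal good (necessity).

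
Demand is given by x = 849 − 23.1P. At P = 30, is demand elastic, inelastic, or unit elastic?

At P = 30, x = 156.
dx/dP = −23.1.
Point elasticity E = (dx/dP)·(P/x) = -23.1 × 30/156 ≈ -4.442.
|E| ≈ 4.442 > 1, so demand is elastic.

elastic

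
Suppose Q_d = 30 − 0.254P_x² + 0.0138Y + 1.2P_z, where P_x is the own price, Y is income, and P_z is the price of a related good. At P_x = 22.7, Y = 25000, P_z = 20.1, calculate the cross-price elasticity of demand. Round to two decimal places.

0.09

First evaluate Q_d: 30 − 0.254(22.7)² + 0.0138(25000) + 1.2(20.1) = 30 − 130.8837 + 345 + 24.12 = 268.2363.
∂Q_d/∂P_z = +1.2, so E_xy = 1.2·(20.1/268.2363) ≈ 0.09.
E_xy > 0: the goods are substitutes.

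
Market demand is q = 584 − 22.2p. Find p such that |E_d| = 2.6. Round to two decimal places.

19.00

Set −bp/(a − bp) = −2.6 ⇒ bp = 2.6(a − bp) ⇒ bp(1+2.6) = 2.6·a.
p = 2.6·584/(22.2·3.6) ≈ 19.00.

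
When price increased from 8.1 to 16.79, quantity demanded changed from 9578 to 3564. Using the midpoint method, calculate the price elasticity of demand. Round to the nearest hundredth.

-1.31

%Δq = (3564 − 9578)/[(9578 + 3564)/2] = -6014/6571 ≈ -0.9152.
%ΔP = (16.79 − 8.1)/[(8.1 + 16.79)/2] = 8.69/12.445 ≈ 0.6983.
Arc elasticity E = %Δq/%ΔP ≈ -0.9152/0.6983 ≈ -1.31.
|E| > 1: demand is elastic over this range.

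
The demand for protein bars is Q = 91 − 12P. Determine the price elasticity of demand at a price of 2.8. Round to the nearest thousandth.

At P = 2.8, Q = 57.4.
dQ/dP = −12.
Point elasticity E = (dQ/dP)·(P/Q) = -12 × 2.8/57.4 ≈ -0.585.
|E| < 1, so demand is inelastic at this price.

-0.585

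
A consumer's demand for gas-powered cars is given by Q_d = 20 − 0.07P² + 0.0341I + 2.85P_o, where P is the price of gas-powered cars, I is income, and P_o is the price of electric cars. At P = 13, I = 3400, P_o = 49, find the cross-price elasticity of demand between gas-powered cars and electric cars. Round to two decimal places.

Q_d = 20 − 0.07(13)² + 0.0341(3400) + 2.85(49) = 20 − 11.83 + 115.94 + 139.65 = 263.76.
∂Q_d/∂P_o = +2.85, so E_xy = 2.85·(49/263.76) ≈ 0.53.
E_xy > 0: the goods are substitutes.

0.53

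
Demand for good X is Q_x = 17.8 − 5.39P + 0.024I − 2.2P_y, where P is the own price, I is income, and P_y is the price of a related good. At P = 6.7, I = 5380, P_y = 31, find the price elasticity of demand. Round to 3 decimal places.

-0.848

Evaluating quantity at (P, I, P_y) gives Q_x = 17.8 − 5.39(6.7) + 0.024(5380) − 2.2(31) = 17.8 − 36.113 + 129.12 − 68.2 = 42.607.
∂Q_x/∂P = −5.39, so E_p = (−5.39)·(6.7/42.607) ≈ -0.848.
|E_p| < 1: demand is inelastic.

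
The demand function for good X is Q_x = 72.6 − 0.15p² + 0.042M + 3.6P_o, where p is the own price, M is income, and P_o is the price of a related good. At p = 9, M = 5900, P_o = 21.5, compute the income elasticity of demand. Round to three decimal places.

Q_x = 72.6 − 0.15(9)² + 0.042(5900) + 3.6(21.5) = 72.6 − 12.15 + 247.8 + 77.4 = 385.65.
∂Q_x/∂M = +0.042, so E_I = 0.042·(5900/385.65) ≈ 0.643.
E_I ∈ (0,1): normal good (necessity).

0.643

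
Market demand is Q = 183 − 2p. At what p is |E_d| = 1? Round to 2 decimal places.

For linear demand Q = a − bp, E = −bp/(a − bp). |E| = 1 ⇒ bp = a − bp ⇒ p = a/(2b).
p = 183/(2·2) = 45.75.

45.75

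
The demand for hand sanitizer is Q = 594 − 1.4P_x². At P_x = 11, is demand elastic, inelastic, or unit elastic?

At P_x = 11, Q = 424.6.
dQ/dP_x = −2·1.4·P_x = −30.8.
Point elasticity E = (dQ/dP_x)·(P_x/Q) = -30.8 × 11/424.6 ≈ -0.798.
|E| ≈ 0.798 < 1, so demand is inelastic.

inelastic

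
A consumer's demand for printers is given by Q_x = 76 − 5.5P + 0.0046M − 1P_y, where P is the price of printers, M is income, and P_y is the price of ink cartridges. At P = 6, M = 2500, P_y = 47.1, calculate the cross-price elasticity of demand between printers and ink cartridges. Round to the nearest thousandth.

Evaluating quantity at (P, M, P_y) gives Q_x = 76 − 5.5(6) + 0.0046(2500) − 1(47.1) = 76 − 33 + 11.5 − 47.1 = 7.4.
∂Q_x/∂P_y = −1, so E_xy = -1·(47.1/7.4) ≈ -6.365.
E_xy < 0: the goods are complements.

-6.365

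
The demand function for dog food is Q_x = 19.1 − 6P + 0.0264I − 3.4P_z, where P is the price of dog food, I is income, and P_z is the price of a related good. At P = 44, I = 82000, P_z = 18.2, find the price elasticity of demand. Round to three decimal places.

-0.142

Substituting, Q_x = 19.1 − 6(44) + 0.0264(82000) − 3.4(18.2) = 19.1 − 264 + 2164.8 − 61.88 = 1858.02.
∂Q_x/∂P = −6, so E_p = (−6)·(44/1858.02) ≈ -0.142.
|E_p| < 1: demand is inelastic.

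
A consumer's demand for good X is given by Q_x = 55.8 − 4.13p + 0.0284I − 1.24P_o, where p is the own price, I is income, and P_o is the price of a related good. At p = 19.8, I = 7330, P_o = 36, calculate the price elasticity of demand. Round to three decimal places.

-0.594

At the given point, Q_x = 55.8 − 4.13(19.8) + 0.0284(7330) − 1.24(36) = 55.8 − 81.774 + 208.172 − 44.64 = 137.558.
∂Q_x/∂p = −4.13, so E_p = (−4.13)·(19.8/137.558) ≈ -0.594.
|E_p| < 1: demand is inelastic.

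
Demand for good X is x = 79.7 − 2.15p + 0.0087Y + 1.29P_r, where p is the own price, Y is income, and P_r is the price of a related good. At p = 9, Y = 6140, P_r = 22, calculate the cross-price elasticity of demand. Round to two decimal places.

0.20

First evaluate x: 79.7 − 2.15(9) + 0.0087(6140) + 1.29(22) = 79.7 − 19.35 + 53.418 + 28.38 = 142.148.
∂x/∂P_r = +1.29, so E_xy = 1.29·(22/142.148) ≈ 0.20.
E_xy > 0: the goods are substitutes.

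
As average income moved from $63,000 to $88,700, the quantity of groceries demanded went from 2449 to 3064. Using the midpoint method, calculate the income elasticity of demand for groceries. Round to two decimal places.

0.66

%ΔQ = (3064 − 2449)/[(2449+3064)/2] = 615/2756.5 ≈ 0.2231.
%ΔI = (88,700 − 63,000)/[(63,000+88,700)/2] = 25700/75850 ≈ 0.3388.
E_I = %ΔQ/%ΔI ≈ 0.66.
E_I ∈ (0,1): normal good (necessity).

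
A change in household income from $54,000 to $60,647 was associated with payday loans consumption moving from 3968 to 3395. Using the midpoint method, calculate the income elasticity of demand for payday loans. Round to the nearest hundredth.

-1.34

%ΔQ = (3395 − 3968)/[(3968+3395)/2] = -573/3681.5 ≈ -0.1556.
%ΔI = (60,647 − 54,000)/[(54,000+60,647)/2] = 6647/57323.5 ≈ 0.1160.
E_I = %ΔQ/%ΔI ≈ -1.34.
E_I < 0: inferior good.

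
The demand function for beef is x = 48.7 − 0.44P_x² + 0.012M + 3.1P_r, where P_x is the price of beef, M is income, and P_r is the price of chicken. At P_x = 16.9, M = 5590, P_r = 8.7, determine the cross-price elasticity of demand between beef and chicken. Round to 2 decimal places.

1.58

Substituting, x = 48.7 − 0.44(16.9)² + 0.012(5590) + 3.1(8.7) = 48.7 − 125.6684 + 67.08 + 26.97 = 17.0816.
∂x/∂P_r = +3.1, so E_xy = 3.1·(8.7/17.0816) ≈ 1.58.
E_xy > 0: the goods are substitutes.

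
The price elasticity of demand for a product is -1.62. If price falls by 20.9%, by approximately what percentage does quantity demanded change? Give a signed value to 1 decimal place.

33.9

%ΔQ ≈ E × %ΔP = (-1.62) × (-20.9%) ≈ 33.9%.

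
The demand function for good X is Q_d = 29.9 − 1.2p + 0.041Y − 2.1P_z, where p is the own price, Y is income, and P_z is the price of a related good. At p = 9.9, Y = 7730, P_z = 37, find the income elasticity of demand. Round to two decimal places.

Substituting, Q_d = 29.9 − 1.2(9.9) + 0.041(7730) − 2.1(37) = 29.9 − 11.88 + 316.93 − 77.7 = 257.25.
∂Q_d/∂Y = +0.041, so E_I = 0.041·(7730/257.25) ≈ 1.23.
E_I > 1: normal good (luxury).

1.23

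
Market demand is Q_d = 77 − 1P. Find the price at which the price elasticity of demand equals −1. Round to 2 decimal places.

For linear demand Q_d = a − bP, E = −bP/(a − bP). |E| = 1 ⇒ bP = a − bP ⇒ P = a/(2b).
P = 77/(2·1) = 38.50.

38.50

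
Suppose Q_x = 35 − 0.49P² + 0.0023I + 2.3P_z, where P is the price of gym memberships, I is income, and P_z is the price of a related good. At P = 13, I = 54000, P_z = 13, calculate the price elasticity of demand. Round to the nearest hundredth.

Q_x = 35 − 0.49(13)² + 0.0023(54000) + 2.3(13) = 35 − 82.81 + 124.2 + 29.9 = 106.29.
∂Q_x/∂P = −2·0.49·P = -12.74, so E_p = -12.74·(13/106.29) ≈ -1.56.
|E_p| > 1: demand is elastic.

-1.56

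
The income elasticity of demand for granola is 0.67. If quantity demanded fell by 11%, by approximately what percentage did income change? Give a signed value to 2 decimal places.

-16.42

%ΔQ ≈ E × %ΔI ⇒ %ΔI = %ΔQ / E = (-11%)/(0.67) ≈ -16.42%.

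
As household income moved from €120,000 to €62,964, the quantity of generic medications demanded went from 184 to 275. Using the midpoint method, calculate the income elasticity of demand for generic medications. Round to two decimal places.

-0.64

%ΔQ = (275 − 184)/[(184+275)/2] = 91/229.5 ≈ 0.3965.
%ΔM = (62,964 − 120,000)/[(120,000+62,964)/2] = -57036/91482 ≈ -0.6235.
E_I = %ΔQ/%ΔM ≈ -0.64.
E_I < 0: inferior good.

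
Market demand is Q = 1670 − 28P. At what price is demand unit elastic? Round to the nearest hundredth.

For linear demand Q = a − bP, E = −bP/(a − bP). |E| = 1 ⇒ bP = a − bP ⇒ P = a/(2b).
P = 1670/(2·28) ≈ 29.82.

29.82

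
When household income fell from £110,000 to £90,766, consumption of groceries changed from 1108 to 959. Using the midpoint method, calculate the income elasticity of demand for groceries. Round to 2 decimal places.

%ΔQ = (959 − 1108)/[(1108+959)/2] = -149/1033.5 ≈ -0.1442.
%ΔM = (90,766 − 110,000)/[(110,000+90,766)/2] = -19234/100383 ≈ -0.1916.
E_I = %ΔQ/%ΔM ≈ 0.75.
E_I ∈ (0,1): normal good (necessity).

0.75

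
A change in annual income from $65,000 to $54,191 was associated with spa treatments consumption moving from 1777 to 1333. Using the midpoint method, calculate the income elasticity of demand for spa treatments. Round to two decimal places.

1.57

%ΔQ = (1333 − 1777)/[(1777+1333)/2] = -444/1555 ≈ -0.2855.
%ΔY = (54,191 − 65,000)/[(65,000+54,191)/2] = -10809/59595.5 ≈ -0.1814.
E_I = %ΔQ/%ΔY ≈ 1.57.
E_I > 1: normal good (luxury).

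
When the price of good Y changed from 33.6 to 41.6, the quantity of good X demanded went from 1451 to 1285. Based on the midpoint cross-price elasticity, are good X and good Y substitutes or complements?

complements

%ΔQ_x = (1285 − 1451)/[(1451+1285)/2] = -166/1368 ≈ -0.1213.
%ΔP_y = (41.6 − 33.6)/[(33.6+41.6)/2] ≈ 0.2128.
E_xy = -0.1213/0.2128 ≈ -0.570.
E_xy < 0, so the goods are complements.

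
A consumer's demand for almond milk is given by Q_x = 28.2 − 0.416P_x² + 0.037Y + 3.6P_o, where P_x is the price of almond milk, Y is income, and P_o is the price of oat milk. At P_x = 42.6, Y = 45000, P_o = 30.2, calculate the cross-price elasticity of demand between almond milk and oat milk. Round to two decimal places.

0.10

First evaluate Q_x: 28.2 − 0.416(42.6)² + 0.037(45000) + 3.6(30.2) = 28.2 − 754.9402 + 1665 + 108.72 = 1046.9798.
∂Q_x/∂P_o = +3.6, so E_xy = 3.6·(30.2/1046.9798) ≈ 0.10.
E_xy > 0: the goods are substitutes.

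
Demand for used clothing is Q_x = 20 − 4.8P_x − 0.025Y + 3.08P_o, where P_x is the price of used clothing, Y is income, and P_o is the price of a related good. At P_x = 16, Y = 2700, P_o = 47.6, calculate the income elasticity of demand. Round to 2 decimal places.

-3.03

Evaluating quantity at (P_x, Y, P_o) gives Q_x = 20 − 4.8(16) − 0.025(2700) + 3.08(47.6) = 20 − 76.8 − 67.5 + 146.608 = 22.308.
∂Q_x/∂Y = −0.025, so E_I = -0.025·(2700/22.308) ≈ -3.03.
E_I < 0: inferior good.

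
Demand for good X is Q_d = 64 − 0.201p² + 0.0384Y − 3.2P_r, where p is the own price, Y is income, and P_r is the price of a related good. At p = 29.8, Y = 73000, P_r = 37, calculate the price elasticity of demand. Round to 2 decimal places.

-0.14

Q_d = 64 − 0.201(29.8)² + 0.0384(73000) − 3.2(37) = 64 − 178.496 + 2803.2 − 118.4 = 2570.304.
∂Q_d/∂p = −2·0.201·p = -11.9796, so E_p = -11.9796·(29.8/2570.304) ≈ -0.14.
|E_p| < 1: demand is inelastic.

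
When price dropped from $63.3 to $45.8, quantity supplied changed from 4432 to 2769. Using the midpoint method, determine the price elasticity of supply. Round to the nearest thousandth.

%ΔQ = (2769 − 4432)/[(4432 + 2769)/2] = -1663/3600.5 ≈ -0.4619.
%Δp = (45.8 − 63.3)/[(63.3 + 45.8)/2] = -17.5/54.55 ≈ -0.3208.
Arc elasticity E = %ΔQ/%Δp ≈ -0.4619/-0.3208 ≈ 1.440.
|E| > 1: supply is elastic over this range.

1.440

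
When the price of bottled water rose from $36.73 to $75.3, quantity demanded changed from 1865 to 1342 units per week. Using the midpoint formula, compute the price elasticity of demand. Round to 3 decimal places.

-0.474

%ΔQ = (1342 − 1865)/[(1865 + 1342)/2] = -523/1603.5 ≈ -0.3262.
%Δp = (75.3 − 36.73)/[(36.73 + 75.3)/2] = 38.57/56.015 ≈ 0.6886.
Arc elasticity E = %ΔQ/%Δp ≈ -0.3262/0.6886 ≈ -0.474.
|E| < 1: demand is inelastic over this range.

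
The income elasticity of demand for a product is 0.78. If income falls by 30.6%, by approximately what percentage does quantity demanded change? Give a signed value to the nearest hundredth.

-23.87

%ΔQ ≈ E × %ΔI = (0.78) × (-30.6%) ≈ -23.87%.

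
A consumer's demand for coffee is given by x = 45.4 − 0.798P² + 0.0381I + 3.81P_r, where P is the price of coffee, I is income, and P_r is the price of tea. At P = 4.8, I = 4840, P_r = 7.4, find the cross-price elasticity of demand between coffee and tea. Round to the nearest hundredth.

0.12

Substituting, x = 45.4 − 0.798(4.8)² + 0.0381(4840) + 3.81(7.4) = 45.4 − 18.3859 + 184.404 + 28.194 = 239.6121.
∂x/∂P_r = +3.81, so E_xy = 3.81·(7.4/239.6121) ≈ 0.12.
E_xy > 0: the goods are substitutes.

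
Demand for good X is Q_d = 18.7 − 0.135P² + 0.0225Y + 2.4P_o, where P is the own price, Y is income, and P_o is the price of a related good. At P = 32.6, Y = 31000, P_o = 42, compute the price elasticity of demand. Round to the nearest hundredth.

Evaluating quantity at (P, Y, P_o) gives Q_d = 18.7 − 0.135(32.6)² + 0.0225(31000) + 2.4(42) = 18.7 − 143.4726 + 697.5 + 100.8 = 673.5274.
∂Q_d/∂P = −2·0.135·P = -8.802, so E_p = -8.802·(32.6/673.5274) ≈ -0.43.
|E_p| < 1: demand is inelastic.

-0.43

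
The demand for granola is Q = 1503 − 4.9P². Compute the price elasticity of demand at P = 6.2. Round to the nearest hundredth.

At P = 6.2, Q = 1314.644.
dQ/dP = −2·4.9·P = −60.76.
Point elasticity E = (dQ/dP)·(P/Q) = -60.76 × 6.2/1314.644 ≈ -0.29.
|E| < 1, so demand is inelastic at this price.

-0.29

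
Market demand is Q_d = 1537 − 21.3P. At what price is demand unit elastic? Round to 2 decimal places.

36.08

For linear demand Q_d = a − bP, E = −bP/(a − bP). |E| = 1 ⇒ bP = a − bP ⇒ P = a/(2b).
P = 1537/(2·21.3) ≈ 36.08.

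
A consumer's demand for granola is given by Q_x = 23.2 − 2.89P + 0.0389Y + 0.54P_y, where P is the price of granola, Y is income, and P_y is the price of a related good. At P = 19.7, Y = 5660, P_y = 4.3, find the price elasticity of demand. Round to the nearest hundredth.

Evaluating quantity at (P, Y, P_y) gives Q_x = 23.2 − 2.89(19.7) + 0.0389(5660) + 0.54(4.3) = 23.2 − 56.933 + 220.174 + 2.322 = 188.763.
∂Q_x/∂P = −2.89, so E_p = (−2.89)·(19.7/188.763) ≈ -0.30.
|E_p| < 1: demand is inelastic.

-0.30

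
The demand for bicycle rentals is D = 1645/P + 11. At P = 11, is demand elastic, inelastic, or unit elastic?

inelastic

At P = 11, D = 160.5455.
dD/dP = −1645/P² = −13.595.
Point elasticity E = (dD/dP)·(P/D) = -13.595 × 11/160.5455 ≈ -0.931.
|E| ≈ 0.931 < 1, so demand is inelastic.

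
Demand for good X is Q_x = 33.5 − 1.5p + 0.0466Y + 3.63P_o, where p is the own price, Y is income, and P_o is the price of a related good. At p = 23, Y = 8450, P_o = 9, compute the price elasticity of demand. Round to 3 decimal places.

-0.081

Q_x = 33.5 − 1.5(23) + 0.0466(8450) + 3.63(9) = 33.5 − 34.5 + 393.77 + 32.67 = 425.44.
∂Q_x/∂p = −1.5, so E_p = (−1.5)·(23/425.44) ≈ -0.081.
|E_p| < 1: demand is inelastic.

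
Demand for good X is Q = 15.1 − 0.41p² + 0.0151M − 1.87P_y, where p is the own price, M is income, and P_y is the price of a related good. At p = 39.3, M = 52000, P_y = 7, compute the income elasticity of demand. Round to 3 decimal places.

5.100

At the given point, Q = 15.1 − 0.41(39.3)² + 0.0151(52000) − 1.87(7) = 15.1 − 633.2409 + 785.2 − 13.09 = 153.9691.
∂Q/∂M = +0.0151, so E_I = 0.0151·(52000/153.9691) ≈ 5.100.
E_I > 1: normal good (luxury).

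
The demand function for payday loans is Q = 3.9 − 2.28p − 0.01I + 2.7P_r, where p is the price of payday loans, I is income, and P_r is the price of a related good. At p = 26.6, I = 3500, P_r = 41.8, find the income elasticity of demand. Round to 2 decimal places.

First evaluate Q: 3.9 − 2.28(26.6) − 0.01(3500) + 2.7(41.8) = 3.9 − 60.648 − 35 + 112.86 = 21.112.
∂Q/∂I = −0.01, so E_I = -0.01·(3500/21.112) ≈ -1.66.
E_I < 0: inferior good.

-1.66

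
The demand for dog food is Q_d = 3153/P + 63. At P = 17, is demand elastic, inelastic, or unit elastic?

At P = 17, Q_d = 248.4706.
dQ_d/dP = −3153/P² = −10.91.
Point elasticity E = (dQ_d/dP)·(P/Q_d) = -10.91 × 17/248.4706 ≈ -0.746.
|E| ≈ 0.746 < 1, so demand is inelastic.

inelastic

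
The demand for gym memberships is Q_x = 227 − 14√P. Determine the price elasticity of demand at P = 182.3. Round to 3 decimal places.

At P = 182.3, Q_x = 37.9741.
dQ_x/dP = −14/(2√P) = −14/(2·13.5019).
Point elasticity E = (dQ_x/dP)·(P/Q_x) = -0.5184 × 182.3/37.9741 ≈ -2.489.
|E| > 1, so demand is elastic at this price.

-2.489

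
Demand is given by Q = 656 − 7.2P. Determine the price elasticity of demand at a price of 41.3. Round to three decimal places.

-0.829

At P = 41.3, Q = 358.64.
dQ/dP = −7.2.
Point elasticity E = (dQ/dP)·(P/Q) = -7.2 × 41.3/358.64 ≈ -0.829.
|E| < 1, so demand is inelastic at this price.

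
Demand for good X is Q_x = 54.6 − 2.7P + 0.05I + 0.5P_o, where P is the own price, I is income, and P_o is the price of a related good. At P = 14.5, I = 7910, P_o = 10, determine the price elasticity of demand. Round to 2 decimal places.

Evaluating quantity at (P, I, P_o) gives Q_x = 54.6 − 2.7(14.5) + 0.05(7910) + 0.5(10) = 54.6 − 39.15 + 395.5 + 5 = 415.95.
∂Q_x/∂P = −2.7, so E_p = (−2.7)·(14.5/415.95) ≈ -0.09.
|E_p| < 1: demand is inelastic.

-0.09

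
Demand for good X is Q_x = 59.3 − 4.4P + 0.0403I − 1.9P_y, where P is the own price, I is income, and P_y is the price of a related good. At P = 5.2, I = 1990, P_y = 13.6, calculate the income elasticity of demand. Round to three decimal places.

0.883

Substituting, Q_x = 59.3 − 4.4(5.2) + 0.0403(1990) − 1.9(13.6) = 59.3 − 22.88 + 80.197 − 25.84 = 90.777.
∂Q_x/∂I = +0.0403, so E_I = 0.0403·(1990/90.777) ≈ 0.883.
E_I ∈ (0,1): normal good (necessity).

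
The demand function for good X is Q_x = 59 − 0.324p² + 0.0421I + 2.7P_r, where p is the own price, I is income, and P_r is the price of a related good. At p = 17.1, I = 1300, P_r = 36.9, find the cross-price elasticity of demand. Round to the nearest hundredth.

First evaluate Q_x: 59 − 0.324(17.1)² + 0.0421(1300) + 2.7(36.9) = 59 − 94.7408 + 54.73 + 99.63 = 118.6192.
∂Q_x/∂P_r = +2.7, so E_xy = 2.7·(36.9/118.6192) ≈ 0.84.
E_xy > 0: the goods are substitutes.

0.84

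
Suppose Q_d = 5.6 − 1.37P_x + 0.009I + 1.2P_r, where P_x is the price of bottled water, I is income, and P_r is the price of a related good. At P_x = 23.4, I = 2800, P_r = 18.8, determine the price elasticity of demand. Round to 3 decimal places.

First evaluate Q_d: 5.6 − 1.37(23.4) + 0.009(2800) + 1.2(18.8) = 5.6 − 32.058 + 25.2 + 22.56 = 21.302.
∂Q_d/∂P_x = −1.37, so E_p = (−1.37)·(23.4/21.302) ≈ -1.505.
|E_p| > 1: demand is elastic.

-1.505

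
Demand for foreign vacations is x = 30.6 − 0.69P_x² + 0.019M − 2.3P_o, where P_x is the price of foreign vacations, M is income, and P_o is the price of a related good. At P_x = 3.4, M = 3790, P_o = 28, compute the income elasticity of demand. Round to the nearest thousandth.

Substituting, x = 30.6 − 0.69(3.4)² + 0.019(3790) − 2.3(28) = 30.6 − 7.9764 + 72.01 − 64.4 = 30.2336.
∂x/∂M = +0.019, so E_I = 0.019·(3790/30.2336) ≈ 2.382.
E_I > 1: normal good (luxury).

2.382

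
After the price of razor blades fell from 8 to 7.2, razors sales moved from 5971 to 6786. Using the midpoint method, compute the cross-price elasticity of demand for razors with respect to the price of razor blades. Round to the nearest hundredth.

-1.21

%ΔQ_x = (6786 − 5971)/[(5971+6786)/2] = 815/6378.5 ≈ 0.1278.
%ΔP_y = (7.2 − 8)/[(8+7.2)/2] ≈ -0.1053.
E_xy = 0.1278/-0.1053 ≈ -1.21.
E_xy < 0, so razors and razor blades are complements.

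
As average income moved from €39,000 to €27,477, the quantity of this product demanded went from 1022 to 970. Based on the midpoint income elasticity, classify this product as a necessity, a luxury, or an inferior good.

necessity

%ΔQ = (970 − 1022)/[(1022+970)/2] = -52/996 ≈ -0.0522.
%ΔI = (27,477 − 39,000)/[(39,000+27,477)/2] = -11523/33238.5 ≈ -0.3467.
E_I = %ΔQ/%ΔI ≈ 0.151.
E_I ∈ (0,1): normal good (necessity).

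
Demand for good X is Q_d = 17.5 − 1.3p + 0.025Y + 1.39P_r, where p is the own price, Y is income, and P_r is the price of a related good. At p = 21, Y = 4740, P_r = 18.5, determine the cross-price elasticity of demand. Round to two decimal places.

Q_d = 17.5 − 1.3(21) + 0.025(4740) + 1.39(18.5) = 17.5 − 27.3 + 118.5 + 25.715 = 134.415.
∂Q_d/∂P_r = +1.39, so E_xy = 1.39·(18.5/134.415) ≈ 0.19.
E_xy > 0: the goods are substitutes.

0.19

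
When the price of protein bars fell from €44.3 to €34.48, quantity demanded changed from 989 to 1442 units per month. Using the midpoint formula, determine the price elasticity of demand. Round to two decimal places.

-1.49

%Δq = (1442 − 989)/[(989 + 1442)/2] = 453/1215.5 ≈ 0.3727.
%ΔP = (34.48 − 44.3)/[(44.3 + 34.48)/2] = -9.82/39.39 ≈ -0.2493.
Arc elasticity E = %Δq/%ΔP ≈ 0.3727/-0.2493 ≈ -1.49.
|E| > 1: demand is elastic over this range.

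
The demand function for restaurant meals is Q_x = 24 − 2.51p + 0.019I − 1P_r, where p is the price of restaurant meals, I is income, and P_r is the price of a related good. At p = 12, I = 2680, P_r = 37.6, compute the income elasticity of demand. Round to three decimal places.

First evaluate Q_x: 24 − 2.51(12) + 0.019(2680) − 1(37.6) = 24 − 30.12 + 50.92 − 37.6 = 7.2.
∂Q_x/∂I = +0.019, so E_I = 0.019·(2680/7.2) ≈ 7.072.
E_I > 1: normal good (luxury).

7.072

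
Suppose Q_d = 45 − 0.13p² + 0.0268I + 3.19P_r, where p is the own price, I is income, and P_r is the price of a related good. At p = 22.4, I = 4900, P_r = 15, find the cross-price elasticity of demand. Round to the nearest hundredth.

Q_d = 45 − 0.13(22.4)² + 0.0268(4900) + 3.19(15) = 45 − 65.2288 + 131.32 + 47.85 = 158.9412.
∂Q_d/∂P_r = +3.19, so E_xy = 3.19·(15/158.9412) ≈ 0.30.
E_xy > 0: the goods are substitutes.

0.30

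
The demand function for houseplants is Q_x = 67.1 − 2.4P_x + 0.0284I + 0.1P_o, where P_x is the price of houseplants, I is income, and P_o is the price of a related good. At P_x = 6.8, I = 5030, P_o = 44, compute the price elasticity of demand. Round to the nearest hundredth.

Substituting, Q_x = 67.1 − 2.4(6.8) + 0.0284(5030) + 0.1(44) = 67.1 − 16.32 + 142.852 + 4.4 = 198.032.
∂Q_x/∂P_x = −2.4, so E_p = (−2.4)·(6.8/198.032) ≈ -0.08.
|E_p| < 1: demand is inelastic.

-0.08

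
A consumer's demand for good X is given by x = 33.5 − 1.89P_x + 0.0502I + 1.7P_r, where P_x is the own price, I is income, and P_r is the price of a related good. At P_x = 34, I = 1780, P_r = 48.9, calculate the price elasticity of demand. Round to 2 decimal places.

Evaluating quantity at (P_x, I, P_r) gives x = 33.5 − 1.89(34) + 0.0502(1780) + 1.7(48.9) = 33.5 − 64.26 + 89.356 + 83.13 = 141.726.
∂x/∂P_x = −1.89, so E_p = (−1.89)·(34/141.726) ≈ -0.45.
|E_p| < 1: demand is inelastic.

-0.45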